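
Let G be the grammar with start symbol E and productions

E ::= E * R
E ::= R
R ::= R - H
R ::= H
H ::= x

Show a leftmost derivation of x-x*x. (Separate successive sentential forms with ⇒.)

E ⇒ E*R ⇒ R*R ⇒ R-H*R ⇒ H-H*R ⇒ x-H*R ⇒ x-x*R ⇒ x-x*H ⇒ x-x*x

E ⇒ E*R   [E ::= E * R]
E*R ⇒ R*R   [E ::= R]
R*R ⇒ R-H*R   [R ::= R - H]
R-H*R ⇒ H-H*R   [R ::= H]
H-H*R ⇒ x-H*R   [H ::= x]
x-H*R ⇒ x-x*R   [H ::= x]
x-x*R ⇒ x-x*H   [R ::= H]
x-x*H ⇒ x-x*x   [H ::= x]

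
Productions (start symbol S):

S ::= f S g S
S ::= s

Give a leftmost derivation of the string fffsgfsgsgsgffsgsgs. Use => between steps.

S => fSgS => ffSgSgS => fffSgSgSgS => fffsgSgSgS => fffsgfSgSgSgS => fffsgfsgSgSgS => fffsgfsgsgSgS => fffsgfsgsgsgS => fffsgfsgsgsgfSgS => fffsgfsgsgsgffSgSgS => fffsgfsgsgsgffsgSgS => fffsgfsgsgsgffsgsgS => fffsgfsgsgsgffsgsgs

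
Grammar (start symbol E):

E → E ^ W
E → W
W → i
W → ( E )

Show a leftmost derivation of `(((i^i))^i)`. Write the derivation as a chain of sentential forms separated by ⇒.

E ⇒ W   [E → W]
W ⇒ (E)   [W → ( E )]
(E) ⇒ (E^W)   [E → E ^ W]
(E^W) ⇒ (W^W)   [E → W]
(W^W) ⇒ ((E)^W)   [W → ( E )]
((E)^W) ⇒ ((W)^W)   [E → W]
((W)^W) ⇒ (((E))^W)   [W → ( E )]
(((E))^W) ⇒ (((E^W))^W)   [E → E ^ W]
(((E^W))^W) ⇒ (((W^W))^W)   [E → W]
(((W^W))^W) ⇒ (((i^W))^W)   [W → i]
(((i^W))^W) ⇒ (((i^i))^W)   [W → i]
(((i^i))^W) ⇒ (((i^i))^i)   [W → i]

E⇒W⇒(E)⇒(E^W)⇒(W^W)⇒((E)^W)⇒((W)^W)⇒(((E))^W)⇒(((E^W))^W)⇒(((W^W))^W)⇒(((i^W))^W)⇒(((i^i))^W)⇒(((i^i))^i)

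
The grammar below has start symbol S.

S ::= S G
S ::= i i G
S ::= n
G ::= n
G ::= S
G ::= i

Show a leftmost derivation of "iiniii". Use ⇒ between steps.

S ⇒ SG   [S ::= S G]
SG ⇒ iiGG   [S ::= i i G]
iiGG ⇒ iinG   [G ::= n]
iinG ⇒ iinS   [G ::= S]
iinS ⇒ iiniiG   [S ::= i i G]
iiniiG ⇒ iiniii   [G ::= i]

S ⇒ SG ⇒ iiGG ⇒ iinG ⇒ iinS ⇒ iiniiG ⇒ iiniii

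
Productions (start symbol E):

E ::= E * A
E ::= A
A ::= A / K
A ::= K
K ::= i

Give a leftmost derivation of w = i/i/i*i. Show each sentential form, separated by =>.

E => E*A => A*A => A/K*A => A/K/K*A => K/K/K*A => i/K/K*A => i/i/K*A => i/i/i*A => i/i/i*K => i/i/i*i

E => E*A   [E ::= E * A]
E*A => A*A   [E ::= A]
A*A => A/K*A   [A ::= A / K]
A/K*A => A/K/K*A   [A ::= A / K]
A/K/K*A => K/K/K*A   [A ::= K]
K/K/K*A => i/K/K*A   [K ::= i]
i/K/K*A => i/i/K*A   [K ::= i]
i/i/K*A => i/i/i*A   [K ::= i]
i/i/i*A => i/i/i*K   [A ::= K]
i/i/i*K => i/i/i*i   [K ::= i]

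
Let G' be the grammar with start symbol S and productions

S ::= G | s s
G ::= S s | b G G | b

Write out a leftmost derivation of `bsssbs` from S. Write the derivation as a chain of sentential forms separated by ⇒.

S⇒G⇒Ss⇒Gs⇒bGGs⇒bSsGs⇒bsssGs⇒bsssbs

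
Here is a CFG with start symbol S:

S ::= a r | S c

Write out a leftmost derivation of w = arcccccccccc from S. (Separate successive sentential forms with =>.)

S=>Sc=>Scc=>Sccc=>Scccc=>Sccccc=>Scccccc=>Sccccccc=>Scccccccc=>Sccccccccc=>Scccccccccc=>arcccccccccc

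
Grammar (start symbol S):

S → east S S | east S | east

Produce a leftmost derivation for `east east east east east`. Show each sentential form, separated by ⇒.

S ⇒ east S ⇒ east east S S ⇒ east east east S ⇒ east east east east S ⇒ east east east east east

S ⇒ east S   [S → east S]
east S ⇒ east east S S   [S → east S S]
east east S S ⇒ east east east S   [S → east]
east east east S ⇒ east east east east S   [S → east S]
east east east east S ⇒ east east east east east   [S → east]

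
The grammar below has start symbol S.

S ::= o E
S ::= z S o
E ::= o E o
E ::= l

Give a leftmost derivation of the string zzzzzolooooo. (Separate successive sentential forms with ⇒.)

S⇒zSo⇒zzSoo⇒zzzSooo⇒zzzzSoooo⇒zzzzzSooooo⇒zzzzzoEooooo⇒zzzzzolooooo

S ⇒ zSo   [S ::= z S o]
zSo ⇒ zzSoo   [S ::= z S o]
zzSoo ⇒ zzzSooo   [S ::= z S o]
zzzSooo ⇒ zzzzSoooo   [S ::= z S o]
zzzzSoooo ⇒ zzzzzSooooo   [S ::= z S o]
zzzzzSooooo ⇒ zzzzzoEooooo   [S ::= o E]
zzzzzoEooooo ⇒ zzzzzolooooo   [E ::= l]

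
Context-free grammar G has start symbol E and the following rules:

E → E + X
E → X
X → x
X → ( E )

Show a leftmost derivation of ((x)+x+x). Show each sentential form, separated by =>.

E=>X=>(E)=>(E+X)=>(E+X+X)=>(X+X+X)=>((E)+X+X)=>((X)+X+X)=>((x)+X+X)=>((x)+x+X)=>((x)+x+x)

E => X   [E → X]
X => (E)   [X → ( E )]
(E) => (E+X)   [E → E + X]
(E+X) => (E+X+X)   [E → E + X]
(E+X+X) => (X+X+X)   [E → X]
(X+X+X) => ((E)+X+X)   [X → ( E )]
((E)+X+X) => ((X)+X+X)   [E → X]
((X)+X+X) => ((x)+X+X)   [X → x]
((x)+X+X) => ((x)+x+X)   [X → x]
((x)+x+X) => ((x)+x+x)   [X → x]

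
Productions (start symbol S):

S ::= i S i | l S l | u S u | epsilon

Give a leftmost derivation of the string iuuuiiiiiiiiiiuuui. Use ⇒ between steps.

S ⇒ iSi ⇒ iuSui ⇒ iuuSuui ⇒ iuuuSuuui ⇒ iuuuiSiuuui ⇒ iuuuiiSiiuuui ⇒ iuuuiiiSiiiuuui ⇒ iuuuiiiiSiiiiuuui ⇒ iuuuiiiiiSiiiiiuuui ⇒ iuuuiiiiiiiiiiuuui

S ⇒ iSi   [S ::= i S i]
iSi ⇒ iuSui   [S ::= u S u]
iuSui ⇒ iuuSuui   [S ::= u S u]
iuuSuui ⇒ iuuuSuuui   [S ::= u S u]
iuuuSuuui ⇒ iuuuiSiuuui   [S ::= i S i]
iuuuiSiuuui ⇒ iuuuiiSiiuuui   [S ::= i S i]
iuuuiiSiiuuui ⇒ iuuuiiiSiiiuuui   [S ::= i S i]
iuuuiiiSiiiuuui ⇒ iuuuiiiiSiiiiuuui   [S ::= i S i]
iuuuiiiiSiiiiuuui ⇒ iuuuiiiiiSiiiiiuuui   [S ::= i S i]
iuuuiiiiiSiiiiiuuui ⇒ iuuuiiiiiiiiiiuuui   [S ::= epsilon]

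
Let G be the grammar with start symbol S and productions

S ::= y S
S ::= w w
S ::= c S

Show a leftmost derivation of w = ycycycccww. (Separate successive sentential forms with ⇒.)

S ⇒ yS   [S ::= y S]
yS ⇒ ycS   [S ::= c S]
ycS ⇒ ycyS   [S ::= y S]
ycyS ⇒ ycycS   [S ::= c S]
ycycS ⇒ ycycyS   [S ::= y S]
ycycyS ⇒ ycycycS   [S ::= c S]
ycycycS ⇒ ycycyccS   [S ::= c S]
ycycyccS ⇒ ycycycccS   [S ::= c S]
ycycycccS ⇒ ycycycccww   [S ::= w w]

S ⇒ yS ⇒ ycS ⇒ ycyS ⇒ ycycS ⇒ ycycyS ⇒ ycycycS ⇒ ycycyccS ⇒ ycycycccS ⇒ ycycycccww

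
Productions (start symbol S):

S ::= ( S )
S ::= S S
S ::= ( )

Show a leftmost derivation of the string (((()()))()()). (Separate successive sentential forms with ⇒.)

S ⇒ (S)   [S ::= ( S )]
(S) ⇒ (SS)   [S ::= S S]
(SS) ⇒ (SSS)   [S ::= S S]
(SSS) ⇒ ((S)SS)   [S ::= ( S )]
((S)SS) ⇒ (((S))SS)   [S ::= ( S )]
(((S))SS) ⇒ (((SS))SS)   [S ::= S S]
(((SS))SS) ⇒ (((()S))SS)   [S ::= ( )]
(((()S))SS) ⇒ (((()()))SS)   [S ::= ( )]
(((()()))SS) ⇒ (((()()))()S)   [S ::= ( )]
(((()()))()S) ⇒ (((()()))()())   [S ::= ( )]

S⇒(S)⇒(SS)⇒(SSS)⇒((S)SS)⇒(((S))SS)⇒(((SS))SS)⇒(((()S))SS)⇒(((()()))SS)⇒(((()()))()S)⇒(((()()))()())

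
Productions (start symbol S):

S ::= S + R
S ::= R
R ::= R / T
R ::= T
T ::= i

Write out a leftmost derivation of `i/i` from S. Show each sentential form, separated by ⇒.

S ⇒ R ⇒ R/T ⇒ T/T ⇒ i/T ⇒ i/i

S ⇒ R   [S ::= R]
R ⇒ R/T   [R ::= R / T]
R/T ⇒ T/T   [R ::= T]
T/T ⇒ i/T   [T ::= i]
i/T ⇒ i/i   [T ::= i]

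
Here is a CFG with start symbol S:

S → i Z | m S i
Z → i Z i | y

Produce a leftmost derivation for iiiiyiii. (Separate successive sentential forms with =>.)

S => iZ   [S → i Z]
iZ => iiZi   [Z → i Z i]
iiZi => iiiZii   [Z → i Z i]
iiiZii => iiiiZiii   [Z → i Z i]
iiiiZiii => iiiiyiii   [Z → y]

S => iZ => iiZi => iiiZii => iiiiZiii => iiiiyiii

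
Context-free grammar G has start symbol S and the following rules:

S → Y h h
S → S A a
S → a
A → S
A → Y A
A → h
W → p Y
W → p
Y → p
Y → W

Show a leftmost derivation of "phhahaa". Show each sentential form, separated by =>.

S=>SAa=>YhhAa=>WhhAa=>phhAa=>phhSa=>phhSAaa=>phhaAaa=>phhahaa

S => SAa   [S → S A a]
SAa => YhhAa   [S → Y h h]
YhhAa => WhhAa   [Y → W]
WhhAa => phhAa   [W → p]
phhAa => phhSa   [A → S]
phhSa => phhSAaa   [S → S A a]
phhSAaa => phhaAaa   [S → a]
phhaAaa => phhahaa   [A → h]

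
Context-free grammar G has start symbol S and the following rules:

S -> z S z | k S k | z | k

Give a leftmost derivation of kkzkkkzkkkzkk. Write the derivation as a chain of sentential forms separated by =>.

S=>kSk=>kkSkk=>kkzSzkk=>kkzkSkzkk=>kkzkkSkkzkk=>kkzkkkSkkkzkk=>kkzkkkzkkkzkk

S => kSk   [S -> k S k]
kSk => kkSkk   [S -> k S k]
kkSkk => kkzSzkk   [S -> z S z]
kkzSzkk => kkzkSkzkk   [S -> k S k]
kkzkSkzkk => kkzkkSkkzkk   [S -> k S k]
kkzkkSkkzkk => kkzkkkSkkkzkk   [S -> k S k]
kkzkkkSkkkzkk => kkzkkkzkkkzkk   [S -> z]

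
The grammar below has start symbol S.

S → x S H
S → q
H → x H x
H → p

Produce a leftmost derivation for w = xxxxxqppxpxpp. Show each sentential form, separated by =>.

S => xSH   [S → x S H]
xSH => xxSHH   [S → x S H]
xxSHH => xxxSHHH   [S → x S H]
xxxSHHH => xxxxSHHHH   [S → x S H]
xxxxSHHHH => xxxxxSHHHHH   [S → x S H]
xxxxxSHHHHH => xxxxxqHHHHH   [S → q]
xxxxxqHHHHH => xxxxxqpHHHH   [H → p]
xxxxxqpHHHH => xxxxxqppHHH   [H → p]
xxxxxqppHHH => xxxxxqppxHxHH   [H → x H x]
xxxxxqppxHxHH => xxxxxqppxpxHH   [H → p]
xxxxxqppxpxHH => xxxxxqppxpxpH   [H → p]
xxxxxqppxpxpH => xxxxxqppxpxpp   [H → p]

S=>xSH=>xxSHH=>xxxSHHH=>xxxxSHHHH=>xxxxxSHHHHH=>xxxxxqHHHHH=>xxxxxqpHHHH=>xxxxxqppHHH=>xxxxxqppxHxHH=>xxxxxqppxpxHH=>xxxxxqppxpxpH=>xxxxxqppxpxpp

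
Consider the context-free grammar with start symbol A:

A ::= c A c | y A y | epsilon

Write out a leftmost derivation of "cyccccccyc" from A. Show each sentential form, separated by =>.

A => cAc => cyAyc => cycAcyc => cyccAccyc => cycccAcccyc => cyccccccyc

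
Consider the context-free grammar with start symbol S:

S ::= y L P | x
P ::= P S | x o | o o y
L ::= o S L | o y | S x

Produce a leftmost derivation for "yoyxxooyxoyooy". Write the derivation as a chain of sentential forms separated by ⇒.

S ⇒ yLP   [S ::= y L P]
yLP ⇒ yoSLP   [L ::= o S L]
yoSLP ⇒ yoyLPLP   [S ::= y L P]
yoyLPLP ⇒ yoySxPLP   [L ::= S x]
yoySxPLP ⇒ yoyxxPLP   [S ::= x]
yoyxxPLP ⇒ yoyxxPSLP   [P ::= P S]
yoyxxPSLP ⇒ yoyxxooySLP   [P ::= o o y]
yoyxxooySLP ⇒ yoyxxooyxLP   [S ::= x]
yoyxxooyxLP ⇒ yoyxxooyxoyP   [L ::= o y]
yoyxxooyxoyP ⇒ yoyxxooyxoyooy   [P ::= o o y]

S ⇒ yLP ⇒ yoSLP ⇒ yoyLPLP ⇒ yoySxPLP ⇒ yoyxxPLP ⇒ yoyxxPSLP ⇒ yoyxxooySLP ⇒ yoyxxooyxLP ⇒ yoyxxooyxoyP ⇒ yoyxxooyxoyooy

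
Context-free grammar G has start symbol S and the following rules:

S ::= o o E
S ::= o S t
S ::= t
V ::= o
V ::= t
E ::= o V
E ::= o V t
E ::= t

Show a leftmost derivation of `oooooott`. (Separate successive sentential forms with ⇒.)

S ⇒ oSt ⇒ ooStt ⇒ ooooEtt ⇒ oooooVtt ⇒ oooooott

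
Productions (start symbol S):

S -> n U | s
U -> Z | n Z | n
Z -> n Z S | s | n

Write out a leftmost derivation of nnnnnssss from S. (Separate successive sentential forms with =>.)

S => nU   [S -> n U]
nU => nnZ   [U -> n Z]
nnZ => nnnZS   [Z -> n Z S]
nnnZS => nnnnZSS   [Z -> n Z S]
nnnnZSS => nnnnnZSSS   [Z -> n Z S]
nnnnnZSSS => nnnnnsSSS   [Z -> s]
nnnnnsSSS => nnnnnssSS   [S -> s]
nnnnnssSS => nnnnnsssS   [S -> s]
nnnnnsssS => nnnnnssss   [S -> s]

S => nU => nnZ => nnnZS => nnnnZSS => nnnnnZSSS => nnnnnsSSS => nnnnnssSS => nnnnnsssS => nnnnnssss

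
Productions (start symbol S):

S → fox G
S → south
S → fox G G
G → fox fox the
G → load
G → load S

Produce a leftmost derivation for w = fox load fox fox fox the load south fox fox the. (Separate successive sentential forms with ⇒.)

S ⇒ fox G G   [S → fox G G]
fox G G ⇒ fox load S G   [G → load S]
fox load S G ⇒ fox load fox G G G   [S → fox G G]
fox load fox G G G ⇒ fox load fox fox fox the G G   [G → fox fox the]
fox load fox fox fox the G G ⇒ fox load fox fox fox the load S G   [G → load S]
fox load fox fox fox the load S G ⇒ fox load fox fox fox the load south G   [S → south]
fox load fox fox fox the load south G ⇒ fox load fox fox fox the load south fox fox the   [G → fox fox the]

S ⇒ fox G G ⇒ fox load S G ⇒ fox load fox G G G ⇒ fox load fox fox fox the G G ⇒ fox load fox fox fox the load S G ⇒ fox load fox fox fox the load south G ⇒ fox load fox fox fox the load south fox fox the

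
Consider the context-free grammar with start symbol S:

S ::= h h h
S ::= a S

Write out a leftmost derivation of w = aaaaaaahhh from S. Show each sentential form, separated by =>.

S=>aS=>aaS=>aaaS=>aaaaS=>aaaaaS=>aaaaaaS=>aaaaaaaS=>aaaaaaahhh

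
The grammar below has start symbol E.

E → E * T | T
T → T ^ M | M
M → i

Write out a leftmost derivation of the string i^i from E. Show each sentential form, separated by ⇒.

E ⇒ T ⇒ T^M ⇒ M^M ⇒ i^M ⇒ i^i

E ⇒ T   [E → T]
T ⇒ T^M   [T → T ^ M]
T^M ⇒ M^M   [T → M]
M^M ⇒ i^M   [M → i]
i^M ⇒ i^i   [M → i]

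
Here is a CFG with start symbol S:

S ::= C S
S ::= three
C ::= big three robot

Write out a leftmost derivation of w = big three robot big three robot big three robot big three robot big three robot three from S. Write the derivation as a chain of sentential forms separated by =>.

S => C S => big three robot S => big three robot C S => big three robot big three robot S => big three robot big three robot C S => big three robot big three robot big three robot S => big three robot big three robot big three robot C S => big three robot big three robot big three robot big three robot S => big three robot big three robot big three robot big three robot C S => big three robot big three robot big three robot big three robot big three robot S => big three robot big three robot big three robot big three robot big three robot three

S => C S   [S ::= C S]
C S => big three robot S   [C ::= big three robot]
big three robot S => big three robot C S   [S ::= C S]
big three robot C S => big three robot big three robot S   [C ::= big three robot]
big three robot big three robot S => big three robot big three robot C S   [S ::= C S]
big three robot big three robot C S => big three robot big three robot big three robot S   [C ::= big three robot]
big three robot big three robot big three robot S => big three robot big three robot big three robot C S   [S ::= C S]
big three robot big three robot big three robot C S => big three robot big three robot big three robot big three robot S   [C ::= big three robot]
big three robot big three robot big three robot big three robot S => big three robot big three robot big three robot big three robot C S   [S ::= C S]
big three robot big three robot big three robot big three robot C S => big three robot big three robot big three robot big three robot big three robot S   [C ::= big three robot]
big three robot big three robot big three robot big three robot big three robot S => big three robot big three robot big three robot big three robot big three robot three   [S ::= three]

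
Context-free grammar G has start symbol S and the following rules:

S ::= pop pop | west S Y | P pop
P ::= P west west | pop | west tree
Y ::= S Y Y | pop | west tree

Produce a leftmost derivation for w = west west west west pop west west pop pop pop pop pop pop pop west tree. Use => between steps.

S => west S Y => west west S Y Y => west west west S Y Y Y => west west west west S Y Y Y Y => west west west west P pop Y Y Y Y => west west west west P west west pop Y Y Y Y => west west west west pop west west pop Y Y Y Y => west west west west pop west west pop S Y Y Y Y Y => west west west west pop west west pop pop pop Y Y Y Y Y => west west west west pop west west pop pop pop pop Y Y Y Y => west west west west pop west west pop pop pop pop pop Y Y Y => west west west west pop west west pop pop pop pop pop pop Y Y => west west west west pop west west pop pop pop pop pop pop pop Y => west west west west pop west west pop pop pop pop pop pop pop west tree

S => west S Y   [S ::= west S Y]
west S Y => west west S Y Y   [S ::= west S Y]
west west S Y Y => west west west S Y Y Y   [S ::= west S Y]
west west west S Y Y Y => west west west west S Y Y Y Y   [S ::= west S Y]
west west west west S Y Y Y Y => west west west west P pop Y Y Y Y   [S ::= P pop]
west west west west P pop Y Y Y Y => west west west west P west west pop Y Y Y Y   [P ::= P west west]
west west west west P west west pop Y Y Y Y => west west west west pop west west pop Y Y Y Y   [P ::= pop]
west west west west pop west west pop Y Y Y Y => west west west west pop west west pop S Y Y Y Y Y   [Y ::= S Y Y]
west west west west pop west west pop S Y Y Y Y Y => west west west west pop west west pop pop pop Y Y Y Y Y   [S ::= pop pop]
west west west west pop west west pop pop pop Y Y Y Y Y => west west west west pop west west pop pop pop pop Y Y Y Y   [Y ::= pop]
west west west west pop west west pop pop pop pop Y Y Y Y => west west west west pop west west pop pop pop pop pop Y Y Y   [Y ::= pop]
west west west west pop west west pop pop pop pop pop Y Y Y => west west west west pop west west pop pop pop pop pop pop Y Y   [Y ::= pop]
west west west west pop west west pop pop pop pop pop pop Y Y => west west west west pop west west pop pop pop pop pop pop pop Y   [Y ::= pop]
west west west west pop west west pop pop pop pop pop pop pop Y => west west west west pop west west pop pop pop pop pop pop pop west tree   [Y ::= west tree]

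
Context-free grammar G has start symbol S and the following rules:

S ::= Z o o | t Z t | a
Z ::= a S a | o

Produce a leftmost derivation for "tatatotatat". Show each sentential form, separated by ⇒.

S⇒tZt⇒taSat⇒tatZtat⇒tataSatat⇒tatatZtatat⇒tatatotatat

S ⇒ tZt   [S ::= t Z t]
tZt ⇒ taSat   [Z ::= a S a]
taSat ⇒ tatZtat   [S ::= t Z t]
tatZtat ⇒ tataSatat   [Z ::= a S a]
tataSatat ⇒ tatatZtatat   [S ::= t Z t]
tatatZtatat ⇒ tatatotatat   [Z ::= o]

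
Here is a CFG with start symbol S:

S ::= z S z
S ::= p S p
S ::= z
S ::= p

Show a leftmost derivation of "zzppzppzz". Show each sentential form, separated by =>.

S => zSz => zzSzz => zzpSpzz => zzppSppzz => zzppzppzz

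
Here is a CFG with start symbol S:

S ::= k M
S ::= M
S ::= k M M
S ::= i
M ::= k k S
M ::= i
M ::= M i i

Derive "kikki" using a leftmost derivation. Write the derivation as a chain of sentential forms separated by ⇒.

S ⇒ kMM ⇒ kiM ⇒ kikkS ⇒ kikki

S ⇒ kMM   [S ::= k M M]
kMM ⇒ kiM   [M ::= i]
kiM ⇒ kikkS   [M ::= k k S]
kikkS ⇒ kikki   [S ::= i]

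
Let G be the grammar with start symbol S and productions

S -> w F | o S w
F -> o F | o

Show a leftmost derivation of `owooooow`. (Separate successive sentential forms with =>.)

S => oSw   [S -> o S w]
oSw => owFw   [S -> w F]
owFw => owoFw   [F -> o F]
owoFw => owooFw   [F -> o F]
owooFw => owoooFw   [F -> o F]
owoooFw => owooooFw   [F -> o F]
owooooFw => owooooow   [F -> o]

S => oSw => owFw => owoFw => owooFw => owoooFw => owooooFw => owooooow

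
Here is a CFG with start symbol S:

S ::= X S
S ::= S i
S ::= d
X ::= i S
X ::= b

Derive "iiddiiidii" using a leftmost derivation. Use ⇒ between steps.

S⇒XS⇒iSS⇒iXSS⇒iiSSS⇒iidSS⇒iidSiS⇒iidSiiS⇒iidSiiiS⇒iiddiiiS⇒iiddiiiSi⇒iiddiiiSii⇒iiddiiidii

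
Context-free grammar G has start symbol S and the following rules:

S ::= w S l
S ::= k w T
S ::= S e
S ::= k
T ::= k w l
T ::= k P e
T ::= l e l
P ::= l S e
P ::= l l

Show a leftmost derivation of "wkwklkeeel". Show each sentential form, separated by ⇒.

S ⇒ wSl   [S ::= w S l]
wSl ⇒ wSel   [S ::= S e]
wSel ⇒ wkwTel   [S ::= k w T]
wkwTel ⇒ wkwkPeel   [T ::= k P e]
wkwkPeel ⇒ wkwklSeeel   [P ::= l S e]
wkwklSeeel ⇒ wkwklkeeel   [S ::= k]

S⇒wSl⇒wSel⇒wkwTel⇒wkwkPeel⇒wkwklSeeel⇒wkwklkeeel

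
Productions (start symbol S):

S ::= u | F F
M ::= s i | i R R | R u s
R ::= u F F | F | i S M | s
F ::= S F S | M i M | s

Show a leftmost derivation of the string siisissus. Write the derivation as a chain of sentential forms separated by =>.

S => FF => SFSF => FFFSF => MiMFFSF => siiMFFSF => siisiFFSF => siisisFSF => siisissSF => siisissuF => siisissus

S => FF   [S ::= F F]
FF => SFSF   [F ::= S F S]
SFSF => FFFSF   [S ::= F F]
FFFSF => MiMFFSF   [F ::= M i M]
MiMFFSF => siiMFFSF   [M ::= s i]
siiMFFSF => siisiFFSF   [M ::= s i]
siisiFFSF => siisisFSF   [F ::= s]
siisisFSF => siisissSF   [F ::= s]
siisissSF => siisissuF   [S ::= u]
siisissuF => siisissus   [F ::= s]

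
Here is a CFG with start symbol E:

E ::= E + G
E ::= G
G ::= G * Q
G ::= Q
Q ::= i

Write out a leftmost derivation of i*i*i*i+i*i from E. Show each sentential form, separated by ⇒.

E⇒E+G⇒G+G⇒G*Q+G⇒G*Q*Q+G⇒G*Q*Q*Q+G⇒Q*Q*Q*Q+G⇒i*Q*Q*Q+G⇒i*i*Q*Q+G⇒i*i*i*Q+G⇒i*i*i*i+G⇒i*i*i*i+G*Q⇒i*i*i*i+Q*Q⇒i*i*i*i+i*Q⇒i*i*i*i+i*i

E ⇒ E+G   [E ::= E + G]
E+G ⇒ G+G   [E ::= G]
G+G ⇒ G*Q+G   [G ::= G * Q]
G*Q+G ⇒ G*Q*Q+G   [G ::= G * Q]
G*Q*Q+G ⇒ G*Q*Q*Q+G   [G ::= G * Q]
G*Q*Q*Q+G ⇒ Q*Q*Q*Q+G   [G ::= Q]
Q*Q*Q*Q+G ⇒ i*Q*Q*Q+G   [Q ::= i]
i*Q*Q*Q+G ⇒ i*i*Q*Q+G   [Q ::= i]
i*i*Q*Q+G ⇒ i*i*i*Q+G   [Q ::= i]
i*i*i*Q+G ⇒ i*i*i*i+G   [Q ::= i]
i*i*i*i+G ⇒ i*i*i*i+G*Q   [G ::= G * Q]
i*i*i*i+G*Q ⇒ i*i*i*i+Q*Q   [G ::= Q]
i*i*i*i+Q*Q ⇒ i*i*i*i+i*Q   [Q ::= i]
i*i*i*i+i*Q ⇒ i*i*i*i+i*i   [Q ::= i]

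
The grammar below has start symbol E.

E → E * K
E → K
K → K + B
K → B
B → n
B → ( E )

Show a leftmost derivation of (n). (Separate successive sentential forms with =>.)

E => K => B => (E) => (K) => (B) => (n)

E => K   [E → K]
K => B   [K → B]
B => (E)   [B → ( E )]
(E) => (K)   [E → K]
(K) => (B)   [K → B]
(B) => (n)   [B → n]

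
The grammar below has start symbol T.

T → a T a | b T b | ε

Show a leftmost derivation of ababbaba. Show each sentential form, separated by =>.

T=>aTa=>abTba=>abaTaba=>ababTbaba=>ababbaba

T => aTa   [T → a T a]
aTa => abTba   [T → b T b]
abTba => abaTaba   [T → a T a]
abaTaba => ababTbaba   [T → b T b]
ababTbaba => ababbaba   [T → ε]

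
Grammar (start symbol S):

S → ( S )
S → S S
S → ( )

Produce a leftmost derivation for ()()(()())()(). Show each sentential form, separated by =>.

S=>SS=>()S=>()SS=>()SSS=>()()SS=>()()SSS=>()()(S)SS=>()()(SS)SS=>()()(()S)SS=>()()(()())SS=>()()(()())()S=>()()(()())()()

S => SS   [S → S S]
SS => ()S   [S → ( )]
()S => ()SS   [S → S S]
()SS => ()SSS   [S → S S]
()SSS => ()()SS   [S → ( )]
()()SS => ()()SSS   [S → S S]
()()SSS => ()()(S)SS   [S → ( S )]
()()(S)SS => ()()(SS)SS   [S → S S]
()()(SS)SS => ()()(()S)SS   [S → ( )]
()()(()S)SS => ()()(()())SS   [S → ( )]
()()(()())SS => ()()(()())()S   [S → ( )]
()()(()())()S => ()()(()())()()   [S → ( )]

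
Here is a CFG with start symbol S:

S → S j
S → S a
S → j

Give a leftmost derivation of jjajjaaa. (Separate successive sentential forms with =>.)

S => Sa => Saa => Saaa => Sjaaa => Sjjaaa => Sajjaaa => Sjajjaaa => jjajjaaa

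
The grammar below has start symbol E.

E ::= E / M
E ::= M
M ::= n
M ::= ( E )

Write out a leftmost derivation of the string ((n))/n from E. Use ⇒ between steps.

E⇒E/M⇒M/M⇒(E)/M⇒(M)/M⇒((E))/M⇒((M))/M⇒((n))/M⇒((n))/n

E ⇒ E/M   [E ::= E / M]
E/M ⇒ M/M   [E ::= M]
M/M ⇒ (E)/M   [M ::= ( E )]
(E)/M ⇒ (M)/M   [E ::= M]
(M)/M ⇒ ((E))/M   [M ::= ( E )]
((E))/M ⇒ ((M))/M   [E ::= M]
((M))/M ⇒ ((n))/M   [M ::= n]
((n))/M ⇒ ((n))/n   [M ::= n]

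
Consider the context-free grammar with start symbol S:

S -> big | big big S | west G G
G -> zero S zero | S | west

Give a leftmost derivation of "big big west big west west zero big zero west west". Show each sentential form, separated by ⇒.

S ⇒ big big S ⇒ big big west G G ⇒ big big west S G ⇒ big big west big G ⇒ big big west big S ⇒ big big west big west G G ⇒ big big west big west S G ⇒ big big west big west west G G G ⇒ big big west big west west zero S zero G G ⇒ big big west big west west zero big zero G G ⇒ big big west big west west zero big zero west G ⇒ big big west big west west zero big zero west west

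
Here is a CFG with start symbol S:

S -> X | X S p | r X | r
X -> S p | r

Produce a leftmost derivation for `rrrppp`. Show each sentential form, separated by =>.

S=>XSp=>rSp=>rXp=>rSpp=>rXSppp=>rrSppp=>rrXppp=>rrrppp

S => XSp   [S -> X S p]
XSp => rSp   [X -> r]
rSp => rXp   [S -> X]
rXp => rSpp   [X -> S p]
rSpp => rXSppp   [S -> X S p]
rXSppp => rrSppp   [X -> r]
rrSppp => rrXppp   [S -> X]
rrXppp => rrrppp   [X -> r]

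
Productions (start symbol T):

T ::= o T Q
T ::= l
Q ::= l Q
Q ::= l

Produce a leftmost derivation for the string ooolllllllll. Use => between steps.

T => oTQ => ooTQQ => oooTQQQ => ooolQQQ => ooollQQ => ooolllQQ => ooollllQQ => ooolllllQQ => ooollllllQ => ooolllllllQ => ooollllllllQ => ooolllllllll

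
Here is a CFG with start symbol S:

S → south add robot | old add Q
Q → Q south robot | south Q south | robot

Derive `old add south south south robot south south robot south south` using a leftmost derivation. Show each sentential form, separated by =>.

S => old add Q => old add south Q south => old add south south Q south south => old add south south Q south robot south south => old add south south south Q south south robot south south => old add south south south robot south south robot south south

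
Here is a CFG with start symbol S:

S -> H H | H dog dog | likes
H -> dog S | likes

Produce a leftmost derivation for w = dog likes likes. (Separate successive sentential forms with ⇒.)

S ⇒ H H ⇒ dog S H ⇒ dog likes H ⇒ dog likes likes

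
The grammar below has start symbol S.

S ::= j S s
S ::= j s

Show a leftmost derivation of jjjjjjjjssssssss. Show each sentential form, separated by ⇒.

S ⇒ jSs   [S ::= j S s]
jSs ⇒ jjSss   [S ::= j S s]
jjSss ⇒ jjjSsss   [S ::= j S s]
jjjSsss ⇒ jjjjSssss   [S ::= j S s]
jjjjSssss ⇒ jjjjjSsssss   [S ::= j S s]
jjjjjSsssss ⇒ jjjjjjSssssss   [S ::= j S s]
jjjjjjSssssss ⇒ jjjjjjjSsssssss   [S ::= j S s]
jjjjjjjSsssssss ⇒ jjjjjjjjssssssss   [S ::= j s]

S ⇒ jSs ⇒ jjSss ⇒ jjjSsss ⇒ jjjjSssss ⇒ jjjjjSsssss ⇒ jjjjjjSssssss ⇒ jjjjjjjSsssssss ⇒ jjjjjjjjssssssss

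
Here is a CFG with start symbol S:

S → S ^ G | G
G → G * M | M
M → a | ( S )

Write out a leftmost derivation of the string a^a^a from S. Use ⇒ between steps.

S⇒S^G⇒S^G^G⇒G^G^G⇒M^G^G⇒a^G^G⇒a^M^G⇒a^a^G⇒a^a^M⇒a^a^a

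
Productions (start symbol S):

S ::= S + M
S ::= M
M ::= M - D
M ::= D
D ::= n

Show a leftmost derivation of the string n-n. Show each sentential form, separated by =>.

S=>M=>M-D=>D-D=>n-D=>n-n

S => M   [S ::= M]
M => M-D   [M ::= M - D]
M-D => D-D   [M ::= D]
D-D => n-D   [D ::= n]
n-D => n-n   [D ::= n]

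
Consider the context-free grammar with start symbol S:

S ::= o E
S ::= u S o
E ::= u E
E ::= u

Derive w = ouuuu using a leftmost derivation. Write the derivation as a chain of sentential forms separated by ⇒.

S ⇒ oE ⇒ ouE ⇒ ouuE ⇒ ouuuE ⇒ ouuuu

S ⇒ oE   [S ::= o E]
oE ⇒ ouE   [E ::= u E]
ouE ⇒ ouuE   [E ::= u E]
ouuE ⇒ ouuuE   [E ::= u E]
ouuuE ⇒ ouuuu   [E ::= u]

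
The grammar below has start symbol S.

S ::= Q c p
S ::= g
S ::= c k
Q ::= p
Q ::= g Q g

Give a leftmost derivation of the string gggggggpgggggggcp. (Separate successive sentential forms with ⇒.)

S ⇒ Qcp ⇒ gQgcp ⇒ ggQggcp ⇒ gggQgggcp ⇒ ggggQggggcp ⇒ gggggQgggggcp ⇒ ggggggQggggggcp ⇒ gggggggQgggggggcp ⇒ gggggggpgggggggcp

S ⇒ Qcp   [S ::= Q c p]
Qcp ⇒ gQgcp   [Q ::= g Q g]
gQgcp ⇒ ggQggcp   [Q ::= g Q g]
ggQggcp ⇒ gggQgggcp   [Q ::= g Q g]
gggQgggcp ⇒ ggggQggggcp   [Q ::= g Q g]
ggggQggggcp ⇒ gggggQgggggcp   [Q ::= g Q g]
gggggQgggggcp ⇒ ggggggQggggggcp   [Q ::= g Q g]
ggggggQggggggcp ⇒ gggggggQgggggggcp   [Q ::= g Q g]
gggggggQgggggggcp ⇒ gggggggpgggggggcp   [Q ::= p]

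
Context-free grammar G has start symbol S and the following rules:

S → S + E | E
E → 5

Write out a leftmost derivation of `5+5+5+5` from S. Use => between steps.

S => S+E   [S → S + E]
S+E => S+E+E   [S → S + E]
S+E+E => S+E+E+E   [S → S + E]
S+E+E+E => E+E+E+E   [S → E]
E+E+E+E => 5+E+E+E   [E → 5]
5+E+E+E => 5+5+E+E   [E → 5]
5+5+E+E => 5+5+5+E   [E → 5]
5+5+5+E => 5+5+5+5   [E → 5]

S=>S+E=>S+E+E=>S+E+E+E=>E+E+E+E=>5+E+E+E=>5+5+E+E=>5+5+5+E=>5+5+5+5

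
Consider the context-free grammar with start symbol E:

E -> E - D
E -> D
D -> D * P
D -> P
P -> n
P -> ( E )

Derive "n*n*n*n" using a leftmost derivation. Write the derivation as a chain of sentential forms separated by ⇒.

E ⇒ D ⇒ D*P ⇒ D*P*P ⇒ D*P*P*P ⇒ P*P*P*P ⇒ n*P*P*P ⇒ n*n*P*P ⇒ n*n*n*P ⇒ n*n*n*n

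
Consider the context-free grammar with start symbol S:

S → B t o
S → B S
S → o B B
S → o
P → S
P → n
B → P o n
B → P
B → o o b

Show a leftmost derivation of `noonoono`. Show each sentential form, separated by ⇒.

S ⇒ BS ⇒ PonS ⇒ SonS ⇒ BSonS ⇒ PSonS ⇒ nSonS ⇒ nBSonS ⇒ nPonSonS ⇒ nSonSonS ⇒ noonSonS ⇒ noonoonS ⇒ noonoono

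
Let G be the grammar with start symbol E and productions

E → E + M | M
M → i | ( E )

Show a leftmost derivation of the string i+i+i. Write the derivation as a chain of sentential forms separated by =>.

E => E+M   [E → E + M]
E+M => E+M+M   [E → E + M]
E+M+M => M+M+M   [E → M]
M+M+M => i+M+M   [M → i]
i+M+M => i+i+M   [M → i]
i+i+M => i+i+i   [M → i]

E=>E+M=>E+M+M=>M+M+M=>i+M+M=>i+i+M=>i+i+i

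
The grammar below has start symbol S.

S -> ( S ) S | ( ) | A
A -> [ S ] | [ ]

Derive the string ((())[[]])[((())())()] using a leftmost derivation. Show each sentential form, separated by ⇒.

S ⇒ (S)S ⇒ ((S)S)S ⇒ ((())S)S ⇒ ((())A)S ⇒ ((())[S])S ⇒ ((())[A])S ⇒ ((())[[]])S ⇒ ((())[[]])A ⇒ ((())[[]])[S] ⇒ ((())[[]])[(S)S] ⇒ ((())[[]])[((S)S)S] ⇒ ((())[[]])[((())S)S] ⇒ ((())[[]])[((())())S] ⇒ ((())[[]])[((())())()]

S ⇒ (S)S   [S -> ( S ) S]
(S)S ⇒ ((S)S)S   [S -> ( S ) S]
((S)S)S ⇒ ((())S)S   [S -> ( )]
((())S)S ⇒ ((())A)S   [S -> A]
((())A)S ⇒ ((())[S])S   [A -> [ S ]]
((())[S])S ⇒ ((())[A])S   [S -> A]
((())[A])S ⇒ ((())[[]])S   [A -> [ ]]
((())[[]])S ⇒ ((())[[]])A   [S -> A]
((())[[]])A ⇒ ((())[[]])[S]   [A -> [ S ]]
((())[[]])[S] ⇒ ((())[[]])[(S)S]   [S -> ( S ) S]
((())[[]])[(S)S] ⇒ ((())[[]])[((S)S)S]   [S -> ( S ) S]
((())[[]])[((S)S)S] ⇒ ((())[[]])[((())S)S]   [S -> ( )]
((())[[]])[((())S)S] ⇒ ((())[[]])[((())())S]   [S -> ( )]
((())[[]])[((())())S] ⇒ ((())[[]])[((())())()]   [S -> ( )]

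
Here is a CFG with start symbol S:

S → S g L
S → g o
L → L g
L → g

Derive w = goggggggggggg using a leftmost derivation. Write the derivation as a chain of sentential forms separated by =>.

S => SgL => SgLgL => SgLgLgL => SgLgLgLgL => gogLgLgLgL => gogLggLgLgL => gogLgggLgLgL => gogggggLgLgL => gogggggLggLgL => goggggggggLgL => goggggggggggL => goggggggggggg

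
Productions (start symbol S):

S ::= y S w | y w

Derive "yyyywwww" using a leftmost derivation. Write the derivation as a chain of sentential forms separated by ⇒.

S ⇒ ySw   [S ::= y S w]
ySw ⇒ yySww   [S ::= y S w]
yySww ⇒ yyySwww   [S ::= y S w]
yyySwww ⇒ yyyywwww   [S ::= y w]

S⇒ySw⇒yySww⇒yyySwww⇒yyyywwww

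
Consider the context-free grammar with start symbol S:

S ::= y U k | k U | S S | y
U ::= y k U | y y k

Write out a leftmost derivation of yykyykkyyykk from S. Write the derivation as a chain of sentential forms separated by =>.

S => SS   [S ::= S S]
SS => yUkS   [S ::= y U k]
yUkS => yykUkS   [U ::= y k U]
yykUkS => yykyykkS   [U ::= y y k]
yykyykkS => yykyykkyUk   [S ::= y U k]
yykyykkyUk => yykyykkyyykk   [U ::= y y k]

S=>SS=>yUkS=>yykUkS=>yykyykkS=>yykyykkyUk=>yykyykkyyykk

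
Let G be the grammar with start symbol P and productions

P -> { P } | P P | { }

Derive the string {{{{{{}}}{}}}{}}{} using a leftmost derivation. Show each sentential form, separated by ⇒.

P ⇒ PP   [P -> P P]
PP ⇒ {P}P   [P -> { P }]
{P}P ⇒ {PP}P   [P -> P P]
{PP}P ⇒ {{P}P}P   [P -> { P }]
{{P}P}P ⇒ {{{P}}P}P   [P -> { P }]
{{{P}}P}P ⇒ {{{PP}}P}P   [P -> P P]
{{{PP}}P}P ⇒ {{{{P}P}}P}P   [P -> { P }]
{{{{P}P}}P}P ⇒ {{{{{P}}P}}P}P   [P -> { P }]
{{{{{P}}P}}P}P ⇒ {{{{{{}}}P}}P}P   [P -> { }]
{{{{{{}}}P}}P}P ⇒ {{{{{{}}}{}}}P}P   [P -> { }]
{{{{{{}}}{}}}P}P ⇒ {{{{{{}}}{}}}{}}P   [P -> { }]
{{{{{{}}}{}}}{}}P ⇒ {{{{{{}}}{}}}{}}{}   [P -> { }]

P⇒PP⇒{P}P⇒{PP}P⇒{{P}P}P⇒{{{P}}P}P⇒{{{PP}}P}P⇒{{{{P}P}}P}P⇒{{{{{P}}P}}P}P⇒{{{{{{}}}P}}P}P⇒{{{{{{}}}{}}}P}P⇒{{{{{{}}}{}}}{}}P⇒{{{{{{}}}{}}}{}}{}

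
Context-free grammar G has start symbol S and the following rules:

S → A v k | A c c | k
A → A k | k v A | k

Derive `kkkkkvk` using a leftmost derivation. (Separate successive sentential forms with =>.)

S => Avk => Akvk => Akkvk => Akkkvk => Akkkkvk => kkkkkvk

S => Avk   [S → A v k]
Avk => Akvk   [A → A k]
Akvk => Akkvk   [A → A k]
Akkvk => Akkkvk   [A → A k]
Akkkvk => Akkkkvk   [A → A k]
Akkkkvk => kkkkkvk   [A → k]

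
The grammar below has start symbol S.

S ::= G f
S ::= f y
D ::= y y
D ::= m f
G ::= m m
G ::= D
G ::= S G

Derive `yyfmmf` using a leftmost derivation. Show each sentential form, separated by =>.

S=>Gf=>SGf=>GfGf=>DfGf=>yyfGf=>yyfmmf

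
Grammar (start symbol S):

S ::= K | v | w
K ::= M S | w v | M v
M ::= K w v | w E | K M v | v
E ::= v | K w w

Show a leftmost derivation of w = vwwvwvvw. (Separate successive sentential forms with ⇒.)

S ⇒ K   [S ::= K]
K ⇒ MS   [K ::= M S]
MS ⇒ KMvS   [M ::= K M v]
KMvS ⇒ MSMvS   [K ::= M S]
MSMvS ⇒ KwvSMvS   [M ::= K w v]
KwvSMvS ⇒ MSwvSMvS   [K ::= M S]
MSwvSMvS ⇒ vSwvSMvS   [M ::= v]
vSwvSMvS ⇒ vwwvSMvS   [S ::= w]
vwwvSMvS ⇒ vwwvwMvS   [S ::= w]
vwwvwMvS ⇒ vwwvwvvS   [M ::= v]
vwwvwvvS ⇒ vwwvwvvw   [S ::= w]

S⇒K⇒MS⇒KMvS⇒MSMvS⇒KwvSMvS⇒MSwvSMvS⇒vSwvSMvS⇒vwwvSMvS⇒vwwvwMvS⇒vwwvwvvS⇒vwwvwvvw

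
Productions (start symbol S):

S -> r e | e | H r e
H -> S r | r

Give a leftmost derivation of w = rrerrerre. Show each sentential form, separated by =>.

S => Hre => Srre => Hrerre => Srrerre => Hrerrerre => rrerrerre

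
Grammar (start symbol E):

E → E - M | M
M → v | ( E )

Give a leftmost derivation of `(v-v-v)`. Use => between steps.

E => M => (E) => (E-M) => (E-M-M) => (M-M-M) => (v-M-M) => (v-v-M) => (v-v-v)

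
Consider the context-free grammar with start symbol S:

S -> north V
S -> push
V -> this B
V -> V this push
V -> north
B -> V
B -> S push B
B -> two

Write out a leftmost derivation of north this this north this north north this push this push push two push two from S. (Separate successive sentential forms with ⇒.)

S ⇒ north V ⇒ north this B ⇒ north this V ⇒ north this this B ⇒ north this this S push B ⇒ north this this north V push B ⇒ north this this north this B push B ⇒ north this this north this S push B push B ⇒ north this this north this north V push B push B ⇒ north this this north this north V this push push B push B ⇒ north this this north this north V this push this push push B push B ⇒ north this this north this north north this push this push push B push B ⇒ north this this north this north north this push this push push two push B ⇒ north this this north this north north this push this push push two push two

S ⇒ north V   [S -> north V]
north V ⇒ north this B   [V -> this B]
north this B ⇒ north this V   [B -> V]
north this V ⇒ north this this B   [V -> this B]
north this this B ⇒ north this this S push B   [B -> S push B]
north this this S push B ⇒ north this this north V push B   [S -> north V]
north this this north V push B ⇒ north this this north this B push B   [V -> this B]
north this this north this B push B ⇒ north this this north this S push B push B   [B -> S push B]
north this this north this S push B push B ⇒ north this this north this north V push B push B   [S -> north V]
north this this north this north V push B push B ⇒ north this this north this north V this push push B push B   [V -> V this push]
north this this north this north V this push push B push B ⇒ north this this north this north V this push this push push B push B   [V -> V this push]
north this this north this north V this push this push push B push B ⇒ north this this north this north north this push this push push B push B   [V -> north]
north this this north this north north this push this push push B push B ⇒ north this this north this north north this push this push push two push B   [B -> two]
north this this north this north north this push this push push two push B ⇒ north this this north this north north this push this push push two push two   [B -> two]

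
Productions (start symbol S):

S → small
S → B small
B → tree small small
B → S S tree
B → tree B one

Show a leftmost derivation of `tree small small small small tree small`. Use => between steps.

S => B small   [S → B small]
B small => S S tree small   [B → S S tree]
S S tree small => B small S tree small   [S → B small]
B small S tree small => tree small small small S tree small   [B → tree small small]
tree small small small S tree small => tree small small small small tree small   [S → small]

S => B small => S S tree small => B small S tree small => tree small small small S tree small => tree small small small small tree small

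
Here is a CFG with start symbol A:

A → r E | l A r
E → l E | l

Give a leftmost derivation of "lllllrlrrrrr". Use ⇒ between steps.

A⇒lAr⇒llArr⇒lllArrr⇒llllArrrr⇒lllllArrrrr⇒lllllrErrrrr⇒lllllrlrrrrr

A ⇒ lAr   [A → l A r]
lAr ⇒ llArr   [A → l A r]
llArr ⇒ lllArrr   [A → l A r]
lllArrr ⇒ llllArrrr   [A → l A r]
llllArrrr ⇒ lllllArrrrr   [A → l A r]
lllllArrrrr ⇒ lllllrErrrrr   [A → r E]
lllllrErrrrr ⇒ lllllrlrrrrr   [E → l]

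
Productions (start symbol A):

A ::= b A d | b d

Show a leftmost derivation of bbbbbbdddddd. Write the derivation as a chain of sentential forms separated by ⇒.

A ⇒ bAd ⇒ bbAdd ⇒ bbbAddd ⇒ bbbbAdddd ⇒ bbbbbAddddd ⇒ bbbbbbdddddd

A ⇒ bAd   [A ::= b A d]
bAd ⇒ bbAdd   [A ::= b A d]
bbAdd ⇒ bbbAddd   [A ::= b A d]
bbbAddd ⇒ bbbbAdddd   [A ::= b A d]
bbbbAdddd ⇒ bbbbbAddddd   [A ::= b A d]
bbbbbAddddd ⇒ bbbbbbdddddd   [A ::= b d]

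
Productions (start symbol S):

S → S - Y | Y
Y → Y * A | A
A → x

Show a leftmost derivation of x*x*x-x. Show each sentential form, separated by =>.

S => S-Y => Y-Y => Y*A-Y => Y*A*A-Y => A*A*A-Y => x*A*A-Y => x*x*A-Y => x*x*x-Y => x*x*x-A => x*x*x-x

S => S-Y   [S → S - Y]
S-Y => Y-Y   [S → Y]
Y-Y => Y*A-Y   [Y → Y * A]
Y*A-Y => Y*A*A-Y   [Y → Y * A]
Y*A*A-Y => A*A*A-Y   [Y → A]
A*A*A-Y => x*A*A-Y   [A → x]
x*A*A-Y => x*x*A-Y   [A → x]
x*x*A-Y => x*x*x-Y   [A → x]
x*x*x-Y => x*x*x-A   [Y → A]
x*x*x-A => x*x*x-x   [A → x]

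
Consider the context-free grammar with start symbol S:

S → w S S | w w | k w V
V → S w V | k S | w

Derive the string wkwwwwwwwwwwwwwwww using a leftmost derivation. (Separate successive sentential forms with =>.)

S => wSS => wkwVS => wkwSwVS => wkwwSSwVS => wkwwwSSSwVS => wkwwwwSSSSwVS => wkwwwwwwSSSwVS => wkwwwwwwwwSSwVS => wkwwwwwwwwwwSwVS => wkwwwwwwwwwwwwwVS => wkwwwwwwwwwwwwwwS => wkwwwwwwwwwwwwwwww

S => wSS   [S → w S S]
wSS => wkwVS   [S → k w V]
wkwVS => wkwSwVS   [V → S w V]
wkwSwVS => wkwwSSwVS   [S → w S S]
wkwwSSwVS => wkwwwSSSwVS   [S → w S S]
wkwwwSSSwVS => wkwwwwSSSSwVS   [S → w S S]
wkwwwwSSSSwVS => wkwwwwwwSSSwVS   [S → w w]
wkwwwwwwSSSwVS => wkwwwwwwwwSSwVS   [S → w w]
wkwwwwwwwwSSwVS => wkwwwwwwwwwwSwVS   [S → w w]
wkwwwwwwwwwwSwVS => wkwwwwwwwwwwwwwVS   [S → w w]
wkwwwwwwwwwwwwwVS => wkwwwwwwwwwwwwwwS   [V → w]
wkwwwwwwwwwwwwwwS => wkwwwwwwwwwwwwwwww   [S → w w]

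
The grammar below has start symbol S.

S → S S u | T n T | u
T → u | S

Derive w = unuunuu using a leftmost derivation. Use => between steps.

S=>SSu=>TnTSu=>unTSu=>unuSu=>unuTnTu=>unuunTu=>unuunSu=>unuunuu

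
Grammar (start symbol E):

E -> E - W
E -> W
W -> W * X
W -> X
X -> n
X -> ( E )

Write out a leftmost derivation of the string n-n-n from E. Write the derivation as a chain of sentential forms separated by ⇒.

E ⇒ E-W   [E -> E - W]
E-W ⇒ E-W-W   [E -> E - W]
E-W-W ⇒ W-W-W   [E -> W]
W-W-W ⇒ X-W-W   [W -> X]
X-W-W ⇒ n-W-W   [X -> n]
n-W-W ⇒ n-X-W   [W -> X]
n-X-W ⇒ n-n-W   [X -> n]
n-n-W ⇒ n-n-X   [W -> X]
n-n-X ⇒ n-n-n   [X -> n]

E ⇒ E-W ⇒ E-W-W ⇒ W-W-W ⇒ X-W-W ⇒ n-W-W ⇒ n-X-W ⇒ n-n-W ⇒ n-n-X ⇒ n-n-n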